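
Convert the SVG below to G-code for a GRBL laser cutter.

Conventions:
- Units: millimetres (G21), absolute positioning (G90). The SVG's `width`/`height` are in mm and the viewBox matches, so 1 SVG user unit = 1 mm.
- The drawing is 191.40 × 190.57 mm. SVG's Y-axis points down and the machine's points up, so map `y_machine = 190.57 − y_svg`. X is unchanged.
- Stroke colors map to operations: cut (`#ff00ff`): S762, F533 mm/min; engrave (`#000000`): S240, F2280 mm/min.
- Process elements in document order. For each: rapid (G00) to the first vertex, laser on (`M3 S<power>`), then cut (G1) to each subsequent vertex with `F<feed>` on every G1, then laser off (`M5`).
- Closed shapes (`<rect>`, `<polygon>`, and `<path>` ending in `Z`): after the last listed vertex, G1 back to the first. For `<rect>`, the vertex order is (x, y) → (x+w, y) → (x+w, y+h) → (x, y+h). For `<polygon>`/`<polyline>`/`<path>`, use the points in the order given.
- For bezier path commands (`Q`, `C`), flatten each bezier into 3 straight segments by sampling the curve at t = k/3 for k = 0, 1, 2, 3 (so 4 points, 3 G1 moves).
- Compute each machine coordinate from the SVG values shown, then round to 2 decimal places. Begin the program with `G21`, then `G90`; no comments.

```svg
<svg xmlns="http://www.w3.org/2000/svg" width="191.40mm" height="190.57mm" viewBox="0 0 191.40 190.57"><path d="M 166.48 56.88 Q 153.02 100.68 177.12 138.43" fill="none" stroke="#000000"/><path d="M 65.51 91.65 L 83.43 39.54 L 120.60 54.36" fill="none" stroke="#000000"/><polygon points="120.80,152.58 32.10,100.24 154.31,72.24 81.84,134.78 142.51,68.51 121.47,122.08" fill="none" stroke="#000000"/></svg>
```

1 u = 1 mm; y_m = 190.57 − y.

[1] `<path>` quadratic bezier, #000000→engrave S240 F2280: (166.48,133.69) → (161.68,105.16) → (165.23,77.98) → (177.12,52.14)

[2] `<path>` open polyline, #000000→engrave S240 F2280: (65.51,98.92) → (83.43,151.03) → (120.60,136.21)

[3] `<polygon>` closed polygon, #000000→engrave S240 F2280: (120.80,37.99) → (32.10,90.33) → (154.31,118.33) → (81.84,55.79) → (142.51,122.06) → (121.47,68.49) → (120.80,37.99) (closed)

G21
G90
G00 X166.48 Y133.69
M3 S240
G1 X161.68 Y105.16 F2280
G1 X165.23 Y77.98 F2280
G1 X177.12 Y52.14 F2280
M5
G00 X65.51 Y98.92
M3 S240
G1 X83.43 Y151.03 F2280
G1 X120.60 Y136.21 F2280
M5
G00 X120.80 Y37.99
M3 S240
G1 X32.10 Y90.33 F2280
G1 X154.31 Y118.33 F2280
G1 X81.84 Y55.79 F2280
G1 X142.51 Y122.06 F2280
G1 X121.47 Y68.49 F2280
G1 X120.80 Y37.99 F2280
M5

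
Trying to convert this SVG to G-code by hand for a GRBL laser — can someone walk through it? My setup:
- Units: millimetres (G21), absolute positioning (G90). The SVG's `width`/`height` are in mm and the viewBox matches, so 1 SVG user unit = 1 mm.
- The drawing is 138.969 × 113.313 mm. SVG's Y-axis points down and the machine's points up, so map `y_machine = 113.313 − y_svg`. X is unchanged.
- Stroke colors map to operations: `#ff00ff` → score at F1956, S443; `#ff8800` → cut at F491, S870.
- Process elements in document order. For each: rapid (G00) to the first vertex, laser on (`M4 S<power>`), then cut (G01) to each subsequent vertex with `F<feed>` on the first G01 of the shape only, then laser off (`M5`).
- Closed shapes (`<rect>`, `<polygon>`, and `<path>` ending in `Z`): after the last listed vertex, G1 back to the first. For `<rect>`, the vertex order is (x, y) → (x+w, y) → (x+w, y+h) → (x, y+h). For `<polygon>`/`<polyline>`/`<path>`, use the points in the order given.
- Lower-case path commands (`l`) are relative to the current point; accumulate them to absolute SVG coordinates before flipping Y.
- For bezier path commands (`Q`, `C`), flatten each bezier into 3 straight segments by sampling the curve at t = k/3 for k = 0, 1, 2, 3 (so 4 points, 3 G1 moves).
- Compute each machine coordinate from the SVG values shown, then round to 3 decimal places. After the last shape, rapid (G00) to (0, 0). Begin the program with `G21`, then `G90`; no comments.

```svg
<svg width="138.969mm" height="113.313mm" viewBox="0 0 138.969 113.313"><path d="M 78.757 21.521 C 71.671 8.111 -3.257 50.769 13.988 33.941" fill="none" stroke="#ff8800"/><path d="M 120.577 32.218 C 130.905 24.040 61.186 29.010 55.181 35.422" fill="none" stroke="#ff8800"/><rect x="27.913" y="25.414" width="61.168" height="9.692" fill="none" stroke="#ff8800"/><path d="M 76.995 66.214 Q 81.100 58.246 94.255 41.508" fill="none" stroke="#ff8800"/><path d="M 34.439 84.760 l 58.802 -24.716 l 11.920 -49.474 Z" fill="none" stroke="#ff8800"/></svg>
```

1 u = 1 mm; y_m = 113.313 − y.

[1] `<path>` cubic bezier, #ff8800→cut S870 F491: (78.757,91.792) → (54.983,90.792) → (21.541,78.093) → (13.988,79.372)

[2] `<path>` cubic bezier, #ff8800→cut S870 F491: (120.577,81.095) → (109.547,85.324) → (77.100,83.389) → (55.181,77.891)

[3] `<rect>` rectangle, #ff8800→cut S870 F491: (27.913,87.899) → (89.081,87.899) → (89.081,78.207) → (27.913,78.207) → (27.913,87.899) (closed)

[4] `<path>` quadratic bezier, #ff8800→cut S870 F491: (76.995,47.099) → (80.737,53.385) → (86.491,61.621) → (94.255,71.805)

[5] `<path>` closed polygon, #ff8800→cut S870 F491: (34.439,28.553) → (93.241,53.269) → (105.161,102.743) → (34.439,28.553) (closed)

G21
G90
G00 X78.757 Y91.792
M4 S870
G01 X54.983 Y90.792 F491
G01 X21.541 Y78.093
G01 X13.988 Y79.372
M5
G00 X120.577 Y81.095
M4 S870
G01 X109.547 Y85.324 F491
G01 X77.100 Y83.389
G01 X55.181 Y77.891
M5
G00 X27.913 Y87.899
M4 S870
G01 X89.081 Y87.899 F491
G01 X89.081 Y78.207
G01 X27.913 Y78.207
G01 X27.913 Y87.899
M5
G00 X76.995 Y47.099
M4 S870
G01 X80.737 Y53.385 F491
G01 X86.491 Y61.621
G01 X94.255 Y71.805
M5
G00 X34.439 Y28.553
M4 S870
G01 X93.241 Y53.269 F491
G01 X105.161 Y102.743
G01 X34.439 Y28.553
M5
G00 X0.000 Y0.000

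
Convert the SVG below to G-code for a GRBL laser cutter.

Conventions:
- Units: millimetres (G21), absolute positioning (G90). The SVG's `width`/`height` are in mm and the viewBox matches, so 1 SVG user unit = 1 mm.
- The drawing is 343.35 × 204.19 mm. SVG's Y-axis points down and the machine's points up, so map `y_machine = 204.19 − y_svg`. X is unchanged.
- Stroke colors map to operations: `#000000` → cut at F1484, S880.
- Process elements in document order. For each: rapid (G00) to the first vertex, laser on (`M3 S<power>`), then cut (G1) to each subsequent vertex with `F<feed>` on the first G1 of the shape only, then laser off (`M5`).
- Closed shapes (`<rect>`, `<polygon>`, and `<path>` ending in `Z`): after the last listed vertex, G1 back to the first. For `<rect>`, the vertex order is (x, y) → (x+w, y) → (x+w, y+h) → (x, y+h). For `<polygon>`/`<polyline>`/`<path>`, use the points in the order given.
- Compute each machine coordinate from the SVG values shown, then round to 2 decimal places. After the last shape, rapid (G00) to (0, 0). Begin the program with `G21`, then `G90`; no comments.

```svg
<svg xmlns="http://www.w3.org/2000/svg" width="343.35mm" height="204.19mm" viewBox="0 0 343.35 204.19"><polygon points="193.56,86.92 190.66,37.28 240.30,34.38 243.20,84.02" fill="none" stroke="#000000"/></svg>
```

G21
G90
G00 X193.56 Y117.27
M3 S880
G1 X190.66 Y166.91 F1484
G1 X240.30 Y169.81
G1 X243.20 Y120.17
G1 X193.56 Y117.27
M5
G00 X0.00 Y0.00

viewBox `0 0 343.35 204.19` with mm width/height → 1 unit = 1 mm. Flip: y_m = 204.19 − y_svg.

**Shape 1** — `<polygon>` regular polygon, stroke `#000000` → cut (S880, F1484). Machine vertices: (193.56,117.27) → (190.66,166.91) → (240.30,169.81) → (243.20,120.17) → (193.56,117.27). Closed: final G1 returns to the first vertex.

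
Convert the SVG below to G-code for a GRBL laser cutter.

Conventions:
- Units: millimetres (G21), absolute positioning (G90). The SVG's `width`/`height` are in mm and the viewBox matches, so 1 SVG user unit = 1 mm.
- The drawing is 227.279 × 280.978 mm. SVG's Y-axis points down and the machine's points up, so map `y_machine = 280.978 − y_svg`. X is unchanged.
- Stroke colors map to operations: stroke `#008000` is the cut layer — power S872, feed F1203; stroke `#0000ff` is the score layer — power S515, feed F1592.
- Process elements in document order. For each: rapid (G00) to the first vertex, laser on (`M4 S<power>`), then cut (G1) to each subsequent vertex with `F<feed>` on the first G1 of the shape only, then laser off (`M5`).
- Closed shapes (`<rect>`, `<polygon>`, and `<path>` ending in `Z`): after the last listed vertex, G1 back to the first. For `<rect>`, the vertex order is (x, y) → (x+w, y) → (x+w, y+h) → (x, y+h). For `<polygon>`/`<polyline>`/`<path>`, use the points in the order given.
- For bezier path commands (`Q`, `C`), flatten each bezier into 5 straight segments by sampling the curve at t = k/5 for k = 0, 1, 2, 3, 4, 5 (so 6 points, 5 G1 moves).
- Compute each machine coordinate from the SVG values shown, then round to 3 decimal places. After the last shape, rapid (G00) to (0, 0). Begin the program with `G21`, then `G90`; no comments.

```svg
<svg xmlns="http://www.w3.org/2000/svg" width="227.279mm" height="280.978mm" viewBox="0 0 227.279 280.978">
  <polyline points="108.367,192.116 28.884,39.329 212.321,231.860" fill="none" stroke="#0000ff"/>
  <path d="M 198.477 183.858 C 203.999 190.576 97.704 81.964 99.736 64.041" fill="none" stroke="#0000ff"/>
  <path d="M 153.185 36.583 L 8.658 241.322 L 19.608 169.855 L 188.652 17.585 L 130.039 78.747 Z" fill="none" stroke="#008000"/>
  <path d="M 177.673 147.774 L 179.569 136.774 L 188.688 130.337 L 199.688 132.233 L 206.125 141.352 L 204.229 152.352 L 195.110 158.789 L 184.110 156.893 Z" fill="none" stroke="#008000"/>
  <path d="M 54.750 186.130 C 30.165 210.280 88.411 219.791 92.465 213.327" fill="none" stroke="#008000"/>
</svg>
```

G21
G90
G00 X108.367 Y88.862
M4 S515
G1 X28.884 Y241.649 F1592
G1 X212.321 Y49.118
M5
G00 X198.477 Y97.120
M4 S515
G1 X190.133 Y105.281 F1592
G1 X165.520 Y131.232
G1 X135.205 Y165.084
G1 X109.755 Y196.949
G1 X99.736 Y216.937
M5
G00 X153.185 Y244.395
M4 S872
G1 X8.658 Y39.656 F1203
G1 X19.608 Y111.123
G1 X188.652 Y263.393
G1 X130.039 Y202.231
G1 X153.185 Y244.395
M5
G00 X177.673 Y133.204
M4 S872
G1 X179.569 Y144.204 F1203
G1 X188.688 Y150.641
G1 X199.688 Y148.745
G1 X206.125 Y139.626
G1 X204.229 Y128.626
G1 X195.110 Y122.189
G1 X184.110 Y124.085
G1 X177.673 Y133.204
M5
G00 X54.750 Y94.848
M4 S872
G1 X48.843 Y82.125 F1203
G1 X56.237 Y72.980
G1 X70.358 Y67.477
G1 X84.626 Y65.679
G1 X92.465 Y67.651
M5
G00 X0.000 Y0.000

1 u = 1 mm; y_m = 280.978 − y.

[1] `<polyline>` open polyline, #0000ff→score S515 F1592: (108.367,88.862) → (28.884,241.649) → (212.321,49.118)

[2] `<path>` cubic bezier, #0000ff→score S515 F1592: (198.477,97.120) → (190.133,105.281) → (165.520,131.232) → (135.205,165.084) → (109.755,196.949) → (99.736,216.937)

[3] `<path>` closed polygon, #008000→cut S872 F1203: (153.185,244.395) → (8.658,39.656) → (19.608,111.123) → (188.652,263.393) → (130.039,202.231) → (153.185,244.395) (closed)

[4] `<path>` regular polygon, #008000→cut S872 F1203: (177.673,133.204) → (179.569,144.204) → (188.688,150.641) → (199.688,148.745) → (206.125,139.626) → (204.229,128.626) → (195.110,122.189) → (184.110,124.085) → (177.673,133.204) (closed)

[5] `<path>` cubic bezier, #008000→cut S872 F1203: (54.750,94.848) → (48.843,82.125) → (56.237,72.980) → (70.358,67.477) → (84.626,65.679) → (92.465,67.651)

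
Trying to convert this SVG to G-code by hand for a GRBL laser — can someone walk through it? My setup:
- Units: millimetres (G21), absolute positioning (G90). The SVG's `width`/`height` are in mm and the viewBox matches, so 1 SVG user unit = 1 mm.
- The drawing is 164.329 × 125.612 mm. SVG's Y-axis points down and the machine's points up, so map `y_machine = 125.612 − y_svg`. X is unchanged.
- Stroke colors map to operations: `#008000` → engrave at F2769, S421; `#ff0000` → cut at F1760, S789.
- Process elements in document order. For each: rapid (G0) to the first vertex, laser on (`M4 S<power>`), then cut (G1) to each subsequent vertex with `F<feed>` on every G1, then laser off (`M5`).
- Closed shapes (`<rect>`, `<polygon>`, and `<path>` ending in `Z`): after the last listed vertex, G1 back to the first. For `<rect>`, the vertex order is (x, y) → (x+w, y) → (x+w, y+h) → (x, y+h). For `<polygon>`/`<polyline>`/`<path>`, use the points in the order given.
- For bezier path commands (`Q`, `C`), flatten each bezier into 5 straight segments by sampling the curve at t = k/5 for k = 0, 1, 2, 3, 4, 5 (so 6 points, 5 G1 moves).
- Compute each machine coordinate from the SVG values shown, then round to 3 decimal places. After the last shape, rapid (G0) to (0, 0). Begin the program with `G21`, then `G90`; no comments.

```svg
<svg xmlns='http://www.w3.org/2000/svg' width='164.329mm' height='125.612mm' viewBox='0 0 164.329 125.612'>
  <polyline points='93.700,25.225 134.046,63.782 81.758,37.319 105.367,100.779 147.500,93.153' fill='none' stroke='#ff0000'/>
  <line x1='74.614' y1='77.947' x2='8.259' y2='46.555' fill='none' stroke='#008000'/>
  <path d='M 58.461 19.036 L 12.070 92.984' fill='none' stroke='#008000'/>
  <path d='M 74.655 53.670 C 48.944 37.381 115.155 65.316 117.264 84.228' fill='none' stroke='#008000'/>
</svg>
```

viewBox `0 0 164.329 125.612` with mm width/height → 1 unit = 1 mm. Flip: y_m = 125.612 − y_svg.

**Shape 1** — `<polyline>` open polyline, stroke `#ff0000` → cut (S789, F1760). Machine vertices: (93.700,100.387) → (134.046,61.830) → (81.758,88.293) → (105.367,24.833) → (147.500,32.459). Open path.

**Shape 2** — `<line>` line segment, stroke `#008000` → engrave (S421, F2769). Machine vertices: (74.614,47.665) → (8.259,79.057). Open path.

**Shape 3** — `<path>` line segment, stroke `#008000` → engrave (S421, F2769). Machine vertices: (58.461,106.576) → (12.070,32.628). Open path.

**Shape 4** — `<path>` cubic bezier, stroke `#008000` → engrave (S421, F2769). Control points (SVG): P0=(74.655,53.670), P1=(48.944,37.381), P2=(115.155,65.316), P3=(117.264,84.228); sampled at t=k/5. Machine vertices: (74.655,71.942) → (69.011,76.834) → (77.939,73.669) → (93.950,65.002) → (109.555,53.388) → (117.264,41.384). Open path.

G21
G90
G0 X93.700 Y100.387
M4 S789
G1 X134.046 Y61.830 F1760
G1 X81.758 Y88.293 F1760
G1 X105.367 Y24.833 F1760
G1 X147.500 Y32.459 F1760
M5
G0 X74.614 Y47.665
M4 S421
G1 X8.259 Y79.057 F2769
M5
G0 X58.461 Y106.576
M4 S421
G1 X12.070 Y32.628 F2769
M5
G0 X74.655 Y71.942
M4 S421
G1 X69.011 Y76.834 F2769
G1 X77.939 Y73.669 F2769
G1 X93.950 Y65.002 F2769
G1 X109.555 Y53.388 F2769
G1 X117.264 Y41.384 F2769
M5
G0 X0.000 Y0.000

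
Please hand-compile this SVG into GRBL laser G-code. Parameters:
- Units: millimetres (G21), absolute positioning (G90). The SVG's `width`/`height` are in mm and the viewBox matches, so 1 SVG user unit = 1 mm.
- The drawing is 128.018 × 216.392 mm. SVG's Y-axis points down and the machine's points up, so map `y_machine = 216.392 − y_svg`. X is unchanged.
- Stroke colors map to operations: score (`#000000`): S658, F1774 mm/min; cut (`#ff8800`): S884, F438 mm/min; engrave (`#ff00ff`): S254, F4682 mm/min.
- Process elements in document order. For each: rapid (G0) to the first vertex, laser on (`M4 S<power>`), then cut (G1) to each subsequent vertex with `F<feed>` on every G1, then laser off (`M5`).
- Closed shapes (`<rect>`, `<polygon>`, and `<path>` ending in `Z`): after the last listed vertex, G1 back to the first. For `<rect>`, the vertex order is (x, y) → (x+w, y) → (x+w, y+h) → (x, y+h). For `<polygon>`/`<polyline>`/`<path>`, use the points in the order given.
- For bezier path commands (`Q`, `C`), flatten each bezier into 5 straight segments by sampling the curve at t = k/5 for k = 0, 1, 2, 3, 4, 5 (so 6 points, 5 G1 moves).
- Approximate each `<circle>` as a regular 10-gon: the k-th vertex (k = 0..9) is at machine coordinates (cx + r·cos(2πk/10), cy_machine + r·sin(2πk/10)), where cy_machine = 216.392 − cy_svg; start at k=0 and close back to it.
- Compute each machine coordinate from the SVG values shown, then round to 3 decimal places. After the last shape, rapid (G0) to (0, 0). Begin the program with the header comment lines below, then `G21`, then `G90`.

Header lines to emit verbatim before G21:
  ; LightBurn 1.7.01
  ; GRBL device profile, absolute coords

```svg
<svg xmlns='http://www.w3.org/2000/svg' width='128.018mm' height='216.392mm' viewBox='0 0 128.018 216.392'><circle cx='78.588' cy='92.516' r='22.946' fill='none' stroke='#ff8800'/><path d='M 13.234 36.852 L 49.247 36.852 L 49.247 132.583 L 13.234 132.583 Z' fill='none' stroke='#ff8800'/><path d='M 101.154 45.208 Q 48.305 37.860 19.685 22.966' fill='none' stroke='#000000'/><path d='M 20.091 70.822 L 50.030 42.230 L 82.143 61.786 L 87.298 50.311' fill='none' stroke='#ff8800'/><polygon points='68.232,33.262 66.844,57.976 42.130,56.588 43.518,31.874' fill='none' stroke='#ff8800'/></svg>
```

; LightBurn 1.7.01
; GRBL device profile, absolute coords
G21
G90
G0 X101.534 Y123.876
M4 S884
G1 X97.152 Y137.363 F438
G1 X85.679 Y145.699 F438
G1 X71.497 Y145.699 F438
G1 X60.024 Y137.363 F438
G1 X55.642 Y123.876 F438
G1 X60.024 Y110.389 F438
G1 X71.497 Y102.053 F438
G1 X85.679 Y102.053 F438
G1 X97.152 Y110.389 F438
G1 X101.534 Y123.876 F438
M5
G0 X13.234 Y179.540
M4 S884
G1 X49.247 Y179.540 F438
G1 X49.247 Y83.809 F438
G1 X13.234 Y83.809 F438
G1 X13.234 Y179.540 F438
M5
G0 X101.154 Y171.184
M4 S658
G1 X80.984 Y174.425 F1774
G1 X62.751 Y178.270 F1774
G1 X46.458 Y182.718 F1774
G1 X32.102 Y187.770 F1774
G1 X19.685 Y193.426 F1774
M5
G0 X20.091 Y145.570
M4 S884
G1 X50.030 Y174.162 F438
G1 X82.143 Y154.606 F438
G1 X87.298 Y166.081 F438
M5
G0 X68.232 Y183.130
M4 S884
G1 X66.844 Y158.416 F438
G1 X42.130 Y159.804 F438
G1 X43.518 Y184.518 F438
G1 X68.232 Y183.130 F438
M5
G0 X0.000 Y0.000

Since the viewBox matches the mm dimensions, user units are millimetres directly. The only transform is the Y-flip y_m = 216.392 − y_svg.

Shape 1 is a circle drawn with `<circle>`. Its stroke #ff8800 means cut at S884, F438. After flipping Y the toolpath is (101.534,123.876) → (97.152,137.363) → (85.679,145.699) → (71.497,145.699) → (60.024,137.363) → (55.642,123.876) → (60.024,110.389) → (71.497,102.053) → (85.679,102.053) → (97.152,110.389) → (101.534,123.876), returning to the start.

Shape 2 is a rectangle drawn with `<path>`. Its stroke #ff8800 means cut at S884, F438. After flipping Y the toolpath is (13.234,179.540) → (49.247,179.540) → (49.247,83.809) → (13.234,83.809) → (13.234,179.540), returning to the start.

Shape 3 is a quadratic bezier drawn with `<path>`. Its stroke #000000 means score at S658, F1774. After flipping Y the toolpath is (101.154,171.184) → (80.984,174.425) → (62.751,178.270) → (46.458,182.718) → (32.102,187.770) → (19.685,193.426).

Shape 4 is a open polyline drawn with `<path>`. Its stroke #ff8800 means cut at S884, F438. After flipping Y the toolpath is (20.091,145.570) → (50.030,174.162) → (82.143,154.606) → (87.298,166.081).

Shape 5 is a regular polygon drawn with `<polygon>`. Its stroke #ff8800 means cut at S884, F438. After flipping Y the toolpath is (68.232,183.130) → (66.844,158.416) → (42.130,159.804) → (43.518,184.518) → (68.232,183.130), returning to the start.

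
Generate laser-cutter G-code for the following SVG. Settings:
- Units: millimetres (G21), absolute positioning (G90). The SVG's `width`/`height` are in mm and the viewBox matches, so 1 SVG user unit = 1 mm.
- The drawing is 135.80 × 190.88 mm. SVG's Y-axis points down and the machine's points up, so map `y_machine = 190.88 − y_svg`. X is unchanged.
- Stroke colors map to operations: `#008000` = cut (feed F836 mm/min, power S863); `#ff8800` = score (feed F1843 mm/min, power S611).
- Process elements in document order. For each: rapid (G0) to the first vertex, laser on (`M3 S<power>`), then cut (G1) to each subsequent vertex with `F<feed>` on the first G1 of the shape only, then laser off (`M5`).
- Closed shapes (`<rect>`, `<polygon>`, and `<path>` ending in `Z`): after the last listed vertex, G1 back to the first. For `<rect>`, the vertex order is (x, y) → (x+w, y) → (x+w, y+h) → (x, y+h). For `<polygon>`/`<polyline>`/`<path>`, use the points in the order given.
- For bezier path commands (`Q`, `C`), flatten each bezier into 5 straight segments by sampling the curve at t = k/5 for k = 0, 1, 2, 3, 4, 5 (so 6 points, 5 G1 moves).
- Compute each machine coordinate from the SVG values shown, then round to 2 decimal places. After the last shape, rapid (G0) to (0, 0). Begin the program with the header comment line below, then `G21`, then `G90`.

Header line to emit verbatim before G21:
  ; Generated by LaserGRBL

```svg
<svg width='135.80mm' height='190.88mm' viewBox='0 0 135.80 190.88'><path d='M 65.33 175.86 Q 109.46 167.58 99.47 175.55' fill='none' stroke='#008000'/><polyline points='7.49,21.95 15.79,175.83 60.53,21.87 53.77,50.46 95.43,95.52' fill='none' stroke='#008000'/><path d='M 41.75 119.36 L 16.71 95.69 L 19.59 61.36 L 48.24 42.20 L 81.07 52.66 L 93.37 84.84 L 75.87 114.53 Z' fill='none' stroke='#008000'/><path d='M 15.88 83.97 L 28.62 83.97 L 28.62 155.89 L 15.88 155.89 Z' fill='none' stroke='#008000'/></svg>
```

; Generated by LaserGRBL
G21
G90
G0 X65.33 Y15.02
M3 S863
G1 X80.82 Y17.68 F836
G1 X91.97 Y19.04
G1 X98.80 Y19.11
G1 X101.30 Y17.87
G1 X99.47 Y15.33
M5
G0 X7.49 Y168.93
M3 S863
G1 X15.79 Y15.05 F836
G1 X60.53 Y169.01
G1 X53.77 Y140.42
G1 X95.43 Y95.36
M5
G0 X41.75 Y71.52
M3 S863
G1 X16.71 Y95.19 F836
G1 X19.59 Y129.52
G1 X48.24 Y148.68
G1 X81.07 Y138.22
G1 X93.37 Y106.04
G1 X75.87 Y76.35
G1 X41.75 Y71.52
M5
G0 X15.88 Y106.91
M3 S863
G1 X28.62 Y106.91 F836
G1 X28.62 Y34.99
G1 X15.88 Y34.99
G1 X15.88 Y106.91
M5
G0 X0.00 Y0.00

1 u = 1 mm; y_m = 190.88 − y.

[1] `<path>` quadratic bezier, #008000→cut S863 F836: (65.33,15.02) → (80.82,17.68) → (91.97,19.04) → (98.80,19.11) → (101.30,17.87) → (99.47,15.33)

[2] `<polyline>` open polyline, #008000→cut S863 F836: (7.49,168.93) → (15.79,15.05) → (60.53,169.01) → (53.77,140.42) → (95.43,95.36)

[3] `<path>` regular polygon, #008000→cut S863 F836: (41.75,71.52) → (16.71,95.19) → (19.59,129.52) → (48.24,148.68) → (81.07,138.22) → (93.37,106.04) → (75.87,76.35) → (41.75,71.52) (closed)

[4] `<path>` rectangle, #008000→cut S863 F836: (15.88,106.91) → (28.62,106.91) → (28.62,34.99) → (15.88,34.99) → (15.88,106.91) (closed)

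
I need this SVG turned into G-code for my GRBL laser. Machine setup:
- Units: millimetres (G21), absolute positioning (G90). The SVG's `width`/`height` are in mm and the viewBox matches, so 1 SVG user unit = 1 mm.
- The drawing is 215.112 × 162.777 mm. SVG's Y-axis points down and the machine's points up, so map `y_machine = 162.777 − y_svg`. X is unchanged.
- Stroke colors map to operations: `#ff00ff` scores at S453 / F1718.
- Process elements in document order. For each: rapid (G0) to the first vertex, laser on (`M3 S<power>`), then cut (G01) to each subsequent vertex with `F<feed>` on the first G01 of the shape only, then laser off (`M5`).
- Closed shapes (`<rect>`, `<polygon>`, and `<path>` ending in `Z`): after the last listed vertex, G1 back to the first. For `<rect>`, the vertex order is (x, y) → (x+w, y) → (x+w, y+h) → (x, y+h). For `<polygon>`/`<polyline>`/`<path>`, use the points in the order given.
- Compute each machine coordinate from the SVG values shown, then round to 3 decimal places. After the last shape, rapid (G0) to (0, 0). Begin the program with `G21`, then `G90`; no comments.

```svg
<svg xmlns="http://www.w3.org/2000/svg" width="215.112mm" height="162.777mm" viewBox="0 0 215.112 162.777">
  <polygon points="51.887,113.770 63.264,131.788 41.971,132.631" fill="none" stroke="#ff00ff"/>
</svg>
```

G21
G90
G0 X51.887 Y49.007
M3 S453
G01 X63.264 Y30.989 F1718
G01 X41.971 Y30.146
G01 X51.887 Y49.007
M5
G0 X0.000 Y0.000

1 u = 1 mm; y_m = 162.777 − y.

[1] `<polygon>` regular polygon, #ff00ff→score S453 F1718: (51.887,49.007) → (63.264,30.989) → (41.971,30.146) → (51.887,49.007) (closed)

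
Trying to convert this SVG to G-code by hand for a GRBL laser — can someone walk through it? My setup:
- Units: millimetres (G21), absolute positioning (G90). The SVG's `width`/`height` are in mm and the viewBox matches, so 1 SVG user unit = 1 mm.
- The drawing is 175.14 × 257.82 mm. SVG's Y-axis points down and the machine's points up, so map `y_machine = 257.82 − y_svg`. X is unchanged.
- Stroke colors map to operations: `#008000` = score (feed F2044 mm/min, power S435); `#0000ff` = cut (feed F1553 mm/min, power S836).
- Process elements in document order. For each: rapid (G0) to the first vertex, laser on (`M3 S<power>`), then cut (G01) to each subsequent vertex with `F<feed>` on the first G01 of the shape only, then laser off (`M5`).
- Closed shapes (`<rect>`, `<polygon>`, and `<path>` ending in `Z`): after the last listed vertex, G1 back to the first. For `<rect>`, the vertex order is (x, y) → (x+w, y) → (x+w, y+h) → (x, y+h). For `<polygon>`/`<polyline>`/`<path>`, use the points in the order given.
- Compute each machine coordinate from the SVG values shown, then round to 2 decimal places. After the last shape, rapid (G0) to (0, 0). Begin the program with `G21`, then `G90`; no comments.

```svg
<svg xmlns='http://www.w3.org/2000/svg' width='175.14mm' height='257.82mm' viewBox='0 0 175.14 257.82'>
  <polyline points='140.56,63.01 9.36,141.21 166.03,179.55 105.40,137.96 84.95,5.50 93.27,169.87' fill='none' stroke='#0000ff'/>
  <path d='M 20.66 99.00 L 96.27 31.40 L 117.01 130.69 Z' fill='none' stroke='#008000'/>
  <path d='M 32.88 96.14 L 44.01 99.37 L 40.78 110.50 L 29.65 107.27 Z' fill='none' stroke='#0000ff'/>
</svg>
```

viewBox `0 0 175.14 257.82` with mm width/height → 1 unit = 1 mm. Flip: y_m = 257.82 − y_svg.

**Shape 1** — `<polyline>` open polyline, stroke `#0000ff` → cut (S836, F1553). Machine vertices: (140.56,194.81) → (9.36,116.61) → (166.03,78.27) → (105.40,119.86) → (84.95,252.32) → (93.27,87.95). Open path.

**Shape 2** — `<path>` regular polygon, stroke `#008000` → score (S435, F2044). Machine vertices: (20.66,158.82) → (96.27,226.42) → (117.01,127.13) → (20.66,158.82). Closed: final G1 returns to the first vertex.

**Shape 3** — `<path>` regular polygon, stroke `#0000ff` → cut (S836, F1553). Machine vertices: (32.88,161.68) → (44.01,158.45) → (40.78,147.32) → (29.65,150.55) → (32.88,161.68). Closed: final G1 returns to the first vertex.

G21
G90
G0 X140.56 Y194.81
M3 S836
G01 X9.36 Y116.61 F1553
G01 X166.03 Y78.27
G01 X105.40 Y119.86
G01 X84.95 Y252.32
G01 X93.27 Y87.95
M5
G0 X20.66 Y158.82
M3 S435
G01 X96.27 Y226.42 F2044
G01 X117.01 Y127.13
G01 X20.66 Y158.82
M5
G0 X32.88 Y161.68
M3 S836
G01 X44.01 Y158.45 F1553
G01 X40.78 Y147.32
G01 X29.65 Y150.55
G01 X32.88 Y161.68
M5
G0 X0.00 Y0.00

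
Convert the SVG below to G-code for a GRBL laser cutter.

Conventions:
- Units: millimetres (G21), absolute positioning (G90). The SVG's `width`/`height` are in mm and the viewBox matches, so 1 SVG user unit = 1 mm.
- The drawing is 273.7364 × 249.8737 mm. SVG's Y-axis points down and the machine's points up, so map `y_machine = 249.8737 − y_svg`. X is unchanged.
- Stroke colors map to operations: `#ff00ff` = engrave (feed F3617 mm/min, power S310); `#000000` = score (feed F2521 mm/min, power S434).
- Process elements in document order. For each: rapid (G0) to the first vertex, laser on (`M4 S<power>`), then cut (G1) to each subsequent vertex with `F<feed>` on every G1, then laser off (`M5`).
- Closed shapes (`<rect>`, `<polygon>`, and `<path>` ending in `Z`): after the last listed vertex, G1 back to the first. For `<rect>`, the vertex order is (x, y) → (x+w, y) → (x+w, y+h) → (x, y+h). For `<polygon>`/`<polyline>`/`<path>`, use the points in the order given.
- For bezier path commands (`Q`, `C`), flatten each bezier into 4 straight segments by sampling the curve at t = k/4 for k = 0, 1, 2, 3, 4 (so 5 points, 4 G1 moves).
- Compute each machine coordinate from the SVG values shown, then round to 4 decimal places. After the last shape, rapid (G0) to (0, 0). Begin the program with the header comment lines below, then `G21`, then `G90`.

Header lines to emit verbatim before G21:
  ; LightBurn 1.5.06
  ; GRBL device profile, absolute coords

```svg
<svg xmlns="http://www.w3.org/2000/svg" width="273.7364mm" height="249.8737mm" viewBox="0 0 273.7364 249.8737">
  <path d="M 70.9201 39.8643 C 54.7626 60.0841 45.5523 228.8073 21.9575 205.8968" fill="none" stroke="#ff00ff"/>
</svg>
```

Since the viewBox matches the mm dimensions, user units are millimetres directly. The only transform is the Y-flip y_m = 249.8737 − y_svg.

Shape 1 is a cubic bezier drawn with `<path>`. Its stroke #ff00ff means engrave at S310, F3617. After flipping Y the toolpath is (70.9201,210.0094) → (59.7713,172.3148) → (49.2278,110.8193) → (37.2898,57.4107) → (21.9575,43.9769).

; LightBurn 1.5.06
; GRBL device profile, absolute coords
G21
G90
G0 X70.9201 Y210.0094
M4 S310
G1 X59.7713 Y172.3148 F3617
G1 X49.2278 Y110.8193 F3617
G1 X37.2898 Y57.4107 F3617
G1 X21.9575 Y43.9769 F3617
M5
G0 X0.0000 Y0.0000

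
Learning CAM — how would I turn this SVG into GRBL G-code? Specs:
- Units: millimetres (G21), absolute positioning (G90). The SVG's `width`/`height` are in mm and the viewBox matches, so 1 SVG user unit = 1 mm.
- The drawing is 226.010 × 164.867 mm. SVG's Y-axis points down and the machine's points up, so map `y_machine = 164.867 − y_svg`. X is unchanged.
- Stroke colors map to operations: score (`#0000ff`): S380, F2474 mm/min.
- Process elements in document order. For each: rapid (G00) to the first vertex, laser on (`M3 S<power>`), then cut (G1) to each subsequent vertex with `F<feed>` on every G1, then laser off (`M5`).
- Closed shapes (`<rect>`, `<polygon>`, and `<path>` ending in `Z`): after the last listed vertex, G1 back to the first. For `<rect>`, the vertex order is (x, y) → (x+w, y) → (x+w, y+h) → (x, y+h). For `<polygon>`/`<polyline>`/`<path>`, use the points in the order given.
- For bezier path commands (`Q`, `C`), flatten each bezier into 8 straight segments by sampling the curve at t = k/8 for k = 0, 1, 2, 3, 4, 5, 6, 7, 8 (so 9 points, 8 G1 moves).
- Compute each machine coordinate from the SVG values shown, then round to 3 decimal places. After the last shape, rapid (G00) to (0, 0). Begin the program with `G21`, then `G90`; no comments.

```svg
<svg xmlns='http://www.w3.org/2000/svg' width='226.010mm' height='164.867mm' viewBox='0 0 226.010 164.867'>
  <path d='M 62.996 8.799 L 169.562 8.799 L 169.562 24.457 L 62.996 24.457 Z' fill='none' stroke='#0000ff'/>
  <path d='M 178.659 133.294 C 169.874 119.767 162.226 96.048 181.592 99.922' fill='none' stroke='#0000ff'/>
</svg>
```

G21
G90
G00 X62.996 Y156.068
M3 S380
G1 X169.562 Y156.068 F2474
G1 X169.562 Y140.410 F2474
G1 X62.996 Y140.410 F2474
G1 X62.996 Y156.068 F2474
M5
G00 X178.659 Y31.573
M3 S380
G1 X175.468 Y37.050 F2474
G1 X172.688 Y43.039 F2474
G1 X170.620 Y49.098 F2474
G1 X169.569 Y54.784 F2474
G1 X169.837 Y59.655 F2474
G1 X171.728 Y63.267 F2474
G1 X175.545 Y65.178 F2474
G1 X181.592 Y64.945 F2474
M5
G00 X0.000 Y0.000

viewBox `0 0 226.010 164.867` with mm width/height → 1 unit = 1 mm. Flip: y_m = 164.867 − y_svg.

**Shape 1** — `<path>` rectangle, stroke `#0000ff` → score (S380, F2474). Machine vertices: (62.996,156.068) → (169.562,156.068) → (169.562,140.410) → (62.996,140.410) → (62.996,156.068). Closed: final G1 returns to the first vertex.

**Shape 2** — `<path>` cubic bezier, stroke `#0000ff` → score (S380, F2474). Control points (SVG): P0=(178.659,133.294), P1=(169.874,119.767), P2=(162.226,96.048), P3=(181.592,99.922); sampled at t=k/8. Machine vertices: (178.659,31.573) → (175.468,37.050) → (172.688,43.039) → (170.620,49.098) → (169.569,54.784) → (169.837,59.655) → (171.728,63.267) → (175.545,65.178) → (181.592,64.945). Open path.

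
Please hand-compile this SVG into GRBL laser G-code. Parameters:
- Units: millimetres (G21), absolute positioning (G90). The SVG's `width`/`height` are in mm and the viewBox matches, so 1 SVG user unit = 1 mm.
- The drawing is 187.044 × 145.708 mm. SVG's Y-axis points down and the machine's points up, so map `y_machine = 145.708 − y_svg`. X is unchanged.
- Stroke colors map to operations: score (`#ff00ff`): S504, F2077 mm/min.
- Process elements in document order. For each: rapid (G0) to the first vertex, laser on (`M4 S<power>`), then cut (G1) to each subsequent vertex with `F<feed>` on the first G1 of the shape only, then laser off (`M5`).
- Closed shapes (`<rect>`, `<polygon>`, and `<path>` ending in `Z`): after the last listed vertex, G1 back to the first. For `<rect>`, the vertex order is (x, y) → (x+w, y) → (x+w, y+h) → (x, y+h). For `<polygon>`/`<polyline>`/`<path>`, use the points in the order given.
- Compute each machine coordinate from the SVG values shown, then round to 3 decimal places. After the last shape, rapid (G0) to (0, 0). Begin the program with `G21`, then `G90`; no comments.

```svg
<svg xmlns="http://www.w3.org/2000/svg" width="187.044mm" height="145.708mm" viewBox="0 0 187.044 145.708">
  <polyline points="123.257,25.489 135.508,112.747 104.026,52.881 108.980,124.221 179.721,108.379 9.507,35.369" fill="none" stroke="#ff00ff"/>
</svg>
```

viewBox `0 0 187.044 145.708` with mm width/height → 1 unit = 1 mm. Flip: y_m = 145.708 − y_svg.

**Shape 1** — `<polyline>` open polyline, stroke `#ff00ff` → score (S504, F2077). Machine vertices: (123.257,120.219) → (135.508,32.961) → (104.026,92.827) → (108.980,21.487) → (179.721,37.329) → (9.507,110.339). Open path.

G21
G90
G0 X123.257 Y120.219
M4 S504
G1 X135.508 Y32.961 F2077
G1 X104.026 Y92.827
G1 X108.980 Y21.487
G1 X179.721 Y37.329
G1 X9.507 Y110.339
M5
G0 X0.000 Y0.000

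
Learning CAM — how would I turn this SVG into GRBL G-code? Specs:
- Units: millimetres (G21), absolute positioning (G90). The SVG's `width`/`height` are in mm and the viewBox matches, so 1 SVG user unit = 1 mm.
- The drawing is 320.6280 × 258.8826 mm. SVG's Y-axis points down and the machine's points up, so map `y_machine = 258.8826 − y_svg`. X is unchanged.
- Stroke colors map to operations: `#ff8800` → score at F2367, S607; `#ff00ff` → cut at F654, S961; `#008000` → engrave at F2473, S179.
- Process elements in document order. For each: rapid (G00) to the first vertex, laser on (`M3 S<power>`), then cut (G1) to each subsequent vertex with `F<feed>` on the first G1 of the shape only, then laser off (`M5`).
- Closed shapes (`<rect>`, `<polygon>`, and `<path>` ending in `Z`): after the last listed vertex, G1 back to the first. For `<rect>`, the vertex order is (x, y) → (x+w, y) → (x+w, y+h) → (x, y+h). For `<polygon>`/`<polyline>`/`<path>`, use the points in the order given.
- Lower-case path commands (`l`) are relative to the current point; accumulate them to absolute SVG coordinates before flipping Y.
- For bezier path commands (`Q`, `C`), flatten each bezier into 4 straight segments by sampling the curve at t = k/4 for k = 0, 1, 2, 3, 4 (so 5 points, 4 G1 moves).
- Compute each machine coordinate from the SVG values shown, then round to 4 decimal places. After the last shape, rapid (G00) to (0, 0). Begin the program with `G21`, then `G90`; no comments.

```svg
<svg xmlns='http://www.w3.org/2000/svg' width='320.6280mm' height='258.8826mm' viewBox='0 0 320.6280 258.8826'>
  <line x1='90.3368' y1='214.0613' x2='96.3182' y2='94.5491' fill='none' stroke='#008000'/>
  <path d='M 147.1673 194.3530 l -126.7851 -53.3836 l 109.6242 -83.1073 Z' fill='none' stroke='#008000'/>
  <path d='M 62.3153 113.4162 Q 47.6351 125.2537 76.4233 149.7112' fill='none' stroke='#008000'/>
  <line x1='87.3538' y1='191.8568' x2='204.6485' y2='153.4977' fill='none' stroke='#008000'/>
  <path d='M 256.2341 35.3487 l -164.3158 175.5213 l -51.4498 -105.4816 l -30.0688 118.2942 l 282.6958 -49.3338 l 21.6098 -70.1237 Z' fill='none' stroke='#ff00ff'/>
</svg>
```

viewBox `0 0 320.6280 258.8826` with mm width/height → 1 unit = 1 mm. Flip: y_m = 258.8826 − y_svg.

**Shape 1** — `<line>` line segment, stroke `#008000` → engrave (S179, F2473). Machine vertices: (90.3368,44.8213) → (96.3182,164.3335). Open path.

**Shape 2** — `<path>` regular polygon, stroke `#008000` → engrave (S179, F2473). Machine vertices: (147.1673,64.5296) → (20.3822,117.9132) → (130.0064,201.0205) → (147.1673,64.5296). Closed: final G1 returns to the first vertex.

**Shape 3** — `<path>` quadratic bezier, stroke `#008000` → engrave (S179, F2473). Control points (SVG): P0=(62.3153,113.4162), P1=(47.6351,125.2537), P2=(76.4233,149.7112); sampled at t=k/4. Machine vertices: (62.3153,145.4664) → (57.6920,138.7589) → (58.5022,130.4739) → (64.7460,120.6114) → (76.4233,109.1714). Open path.

**Shape 4** — `<line>` line segment, stroke `#008000` → engrave (S179, F2473). Machine vertices: (87.3538,67.0258) → (204.6485,105.3849). Open path.

**Shape 5** — `<path>` closed polygon, stroke `#ff00ff` → cut (S961, F654). Machine vertices: (256.2341,223.5339) → (91.9183,48.0126) → (40.4685,153.4942) → (10.3997,35.2000) → (293.0955,84.5338) → (314.7053,154.6575) → (256.2341,223.5339). Closed: final G1 returns to the first vertex.

G21
G90
G00 X90.3368 Y44.8213
M3 S179
G1 X96.3182 Y164.3335 F2473
M5
G00 X147.1673 Y64.5296
M3 S179
G1 X20.3822 Y117.9132 F2473
G1 X130.0064 Y201.0205
G1 X147.1673 Y64.5296
M5
G00 X62.3153 Y145.4664
M3 S179
G1 X57.6920 Y138.7589 F2473
G1 X58.5022 Y130.4739
G1 X64.7460 Y120.6114
G1 X76.4233 Y109.1714
M5
G00 X87.3538 Y67.0258
M3 S179
G1 X204.6485 Y105.3849 F2473
M5
G00 X256.2341 Y223.5339
M3 S961
G1 X91.9183 Y48.0126 F654
G1 X40.4685 Y153.4942
G1 X10.3997 Y35.2000
G1 X293.0955 Y84.5338
G1 X314.7053 Y154.6575
G1 X256.2341 Y223.5339
M5
G00 X0.0000 Y0.0000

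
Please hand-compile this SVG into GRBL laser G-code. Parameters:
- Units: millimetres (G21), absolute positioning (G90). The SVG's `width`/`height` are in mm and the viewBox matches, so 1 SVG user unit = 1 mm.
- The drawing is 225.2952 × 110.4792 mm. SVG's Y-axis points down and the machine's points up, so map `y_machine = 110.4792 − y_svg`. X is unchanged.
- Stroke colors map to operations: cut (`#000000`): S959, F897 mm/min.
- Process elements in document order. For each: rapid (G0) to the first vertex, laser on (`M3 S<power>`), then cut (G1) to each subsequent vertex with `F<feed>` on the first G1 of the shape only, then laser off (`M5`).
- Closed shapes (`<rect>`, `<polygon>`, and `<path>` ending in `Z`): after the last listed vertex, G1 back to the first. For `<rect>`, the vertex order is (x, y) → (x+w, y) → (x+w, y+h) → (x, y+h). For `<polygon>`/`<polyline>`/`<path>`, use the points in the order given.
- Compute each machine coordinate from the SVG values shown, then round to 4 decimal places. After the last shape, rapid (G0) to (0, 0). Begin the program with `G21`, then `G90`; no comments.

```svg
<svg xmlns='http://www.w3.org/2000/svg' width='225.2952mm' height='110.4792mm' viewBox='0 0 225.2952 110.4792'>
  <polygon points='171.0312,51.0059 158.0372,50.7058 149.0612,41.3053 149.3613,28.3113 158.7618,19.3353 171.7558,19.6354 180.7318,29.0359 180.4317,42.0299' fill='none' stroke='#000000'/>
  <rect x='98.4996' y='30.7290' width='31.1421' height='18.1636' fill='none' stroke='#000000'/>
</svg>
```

G21
G90
G0 X171.0312 Y59.4733
M3 S959
G1 X158.0372 Y59.7734 F897
G1 X149.0612 Y69.1739
G1 X149.3613 Y82.1679
G1 X158.7618 Y91.1439
G1 X171.7558 Y90.8438
G1 X180.7318 Y81.4433
G1 X180.4317 Y68.4493
G1 X171.0312 Y59.4733
M5
G0 X98.4996 Y79.7502
M3 S959
G1 X129.6417 Y79.7502 F897
G1 X129.6417 Y61.5866
G1 X98.4996 Y61.5866
G1 X98.4996 Y79.7502
M5
G0 X0.0000 Y0.0000

1 u = 1 mm; y_m = 110.4792 − y.

[1] `<polygon>` regular polygon, #000000→cut S959 F897: (171.0312,59.4733) → (158.0372,59.7734) → (149.0612,69.1739) → (149.3613,82.1679) → (158.7618,91.1439) → (171.7558,90.8438) → (180.7318,81.4433) → (180.4317,68.4493) → (171.0312,59.4733) (closed)

[2] `<rect>` rectangle, #000000→cut S959 F897: (98.4996,79.7502) → (129.6417,79.7502) → (129.6417,61.5866) → (98.4996,61.5866) → (98.4996,79.7502) (closed)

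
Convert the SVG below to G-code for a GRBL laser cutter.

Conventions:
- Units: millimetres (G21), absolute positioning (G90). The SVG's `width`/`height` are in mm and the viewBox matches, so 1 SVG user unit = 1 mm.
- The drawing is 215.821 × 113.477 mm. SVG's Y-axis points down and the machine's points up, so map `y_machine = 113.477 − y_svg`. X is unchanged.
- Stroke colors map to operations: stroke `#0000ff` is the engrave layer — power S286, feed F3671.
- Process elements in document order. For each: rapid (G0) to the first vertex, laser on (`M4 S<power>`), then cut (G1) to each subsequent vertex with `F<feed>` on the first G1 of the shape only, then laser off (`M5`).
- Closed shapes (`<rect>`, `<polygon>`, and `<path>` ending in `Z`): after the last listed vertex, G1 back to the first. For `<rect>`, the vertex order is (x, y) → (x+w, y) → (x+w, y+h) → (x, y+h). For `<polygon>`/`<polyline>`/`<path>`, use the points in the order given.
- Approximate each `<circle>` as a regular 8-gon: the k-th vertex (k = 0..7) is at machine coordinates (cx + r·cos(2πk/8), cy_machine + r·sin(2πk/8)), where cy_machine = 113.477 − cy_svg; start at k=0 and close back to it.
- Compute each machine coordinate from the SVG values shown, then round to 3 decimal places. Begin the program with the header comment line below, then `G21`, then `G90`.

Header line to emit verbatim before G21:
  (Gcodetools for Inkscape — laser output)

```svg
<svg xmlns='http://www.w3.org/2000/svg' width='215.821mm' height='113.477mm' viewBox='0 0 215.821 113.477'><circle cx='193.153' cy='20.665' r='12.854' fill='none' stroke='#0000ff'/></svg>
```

(Gcodetools for Inkscape — laser output)
G21
G90
G0 X206.007 Y92.812
M4 S286
G1 X202.242 Y101.901 F3671
G1 X193.153 Y105.666
G1 X184.064 Y101.901
G1 X180.299 Y92.812
G1 X184.064 Y83.723
G1 X193.153 Y79.958
G1 X202.242 Y83.723
G1 X206.007 Y92.812
M5

1 u = 1 mm; y_m = 113.477 − y.

[1] `<circle>` circle, #0000ff→engrave S286 F3671: (206.007,92.812) → (202.242,101.901) → (193.153,105.666) → (184.064,101.901) → (180.299,92.812) → (184.064,83.723) → (193.153,79.958) → (202.242,83.723) → (206.007,92.812) (closed)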